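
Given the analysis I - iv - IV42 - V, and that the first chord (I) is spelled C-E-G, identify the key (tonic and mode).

The anchor chord is a major triad on C, labeled I.
If C is scale degree 1 and the mode makes that degree carry a major triad, the tonic is C and the mode is major.

C major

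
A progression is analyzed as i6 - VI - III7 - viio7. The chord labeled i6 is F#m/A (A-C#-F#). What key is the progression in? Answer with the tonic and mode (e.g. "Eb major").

i6 is given as A-C#-F# — a minor triad with root F#.
If F# is scale degree 1 and the mode makes that degree carry a minor triad, the tonic is F# and the mode is minor.

F# minor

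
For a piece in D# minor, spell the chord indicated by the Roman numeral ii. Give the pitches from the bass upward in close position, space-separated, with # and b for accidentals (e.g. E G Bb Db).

E# G# B#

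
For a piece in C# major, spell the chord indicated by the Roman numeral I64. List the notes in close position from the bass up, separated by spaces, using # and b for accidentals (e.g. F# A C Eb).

G# C# E#

In C# major, the first degree is C#, and the diatonic chord built there is a major triad.
That chord is spelled C#-E#-G#.
The figured bass 64 indicates second inversion, placing the fifth (G#) in the bass: G#-C#-E#.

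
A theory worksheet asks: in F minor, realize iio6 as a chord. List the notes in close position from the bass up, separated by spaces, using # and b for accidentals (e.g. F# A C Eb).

Bb Db G

In F minor, the supertonic is G, and the diatonic chord built there is a diminished triad.
Stacking thirds from G gives G-Bb-Db.
With the 6 figure the chord is in first inversion; from the bass Bb upward in close position it reads Bb-Db-G.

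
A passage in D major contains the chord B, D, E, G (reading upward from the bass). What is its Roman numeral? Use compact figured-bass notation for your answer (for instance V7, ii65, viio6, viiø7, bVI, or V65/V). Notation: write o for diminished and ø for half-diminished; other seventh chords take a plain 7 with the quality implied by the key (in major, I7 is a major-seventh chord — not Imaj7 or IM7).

ii43

Stacked in thirds the chord is E-G-B-D: a minor seventh chord on E.
E is scale degree 2 in D major, and a minor seventh chord on that degree is written ii7.
With B in the bass the chord is in second inversion, so the figured bass is 43.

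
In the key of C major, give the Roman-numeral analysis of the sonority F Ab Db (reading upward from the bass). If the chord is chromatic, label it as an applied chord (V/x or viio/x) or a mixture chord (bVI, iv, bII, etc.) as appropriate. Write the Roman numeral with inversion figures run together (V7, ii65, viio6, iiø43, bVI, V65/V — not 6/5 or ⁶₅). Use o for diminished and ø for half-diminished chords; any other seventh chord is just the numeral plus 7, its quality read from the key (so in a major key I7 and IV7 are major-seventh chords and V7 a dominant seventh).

bII6

Stacked in thirds the chord is Db-F-Ab: a major triad on Db.
Db is the lowered second degree of C major (diatonic 2 would be D). This is the Neapolitan sixth — a major triad on the lowered second degree, here in its customary first inversion.
With F in the bass the chord is in first inversion, so the figured bass is 6.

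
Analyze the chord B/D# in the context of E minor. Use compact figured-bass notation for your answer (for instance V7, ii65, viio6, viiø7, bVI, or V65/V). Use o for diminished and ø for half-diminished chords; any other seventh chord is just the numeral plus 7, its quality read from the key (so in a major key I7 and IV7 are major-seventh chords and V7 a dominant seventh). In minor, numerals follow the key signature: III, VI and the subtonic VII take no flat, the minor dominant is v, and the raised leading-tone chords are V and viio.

Stacked in thirds the chord is B-D#-F#: a major triad on B.
In E minor, B is the dominant; the diatonic major triad there is V.
With D# in the bass the chord is in first inversion, so the figured bass is 6.

V6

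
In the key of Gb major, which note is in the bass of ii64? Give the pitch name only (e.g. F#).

Eb

ii in Gb major has root Ab; the chord is Ab-Cb-Eb.
The figure 64 means second inversion — the fifth is in the bass.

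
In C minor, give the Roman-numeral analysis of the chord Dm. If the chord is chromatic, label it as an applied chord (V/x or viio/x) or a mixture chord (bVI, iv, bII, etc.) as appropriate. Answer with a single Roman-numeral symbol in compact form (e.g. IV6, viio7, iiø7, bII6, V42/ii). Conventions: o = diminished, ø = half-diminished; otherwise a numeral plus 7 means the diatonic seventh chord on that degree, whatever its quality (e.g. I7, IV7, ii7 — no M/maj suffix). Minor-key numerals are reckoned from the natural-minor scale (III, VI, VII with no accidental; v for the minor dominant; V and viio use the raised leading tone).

The pitches D-F-A form a minor triad rooted on D.
D is the second degree of C minor. This is the minor supertonic, borrowed from the parallel major (the Dorian ii).

ii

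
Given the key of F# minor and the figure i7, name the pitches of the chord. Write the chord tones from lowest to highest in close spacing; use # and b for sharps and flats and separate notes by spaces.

In F# minor, the first degree is F#, and the diatonic chord built there is a minor seventh chord.
Stacking thirds from F# gives F#-A-C#-E.

F# A C# E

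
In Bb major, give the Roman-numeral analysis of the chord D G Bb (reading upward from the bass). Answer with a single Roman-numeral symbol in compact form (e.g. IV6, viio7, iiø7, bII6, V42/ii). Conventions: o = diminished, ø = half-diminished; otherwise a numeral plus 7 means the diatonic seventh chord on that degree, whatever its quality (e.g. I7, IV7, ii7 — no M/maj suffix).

vi64

The pitches G-Bb-D form a minor triad rooted on G.
In Bb major, G is the submediant; the diatonic minor triad there is vi.
With D in the bass the chord is in second inversion, so the figured bass is 64.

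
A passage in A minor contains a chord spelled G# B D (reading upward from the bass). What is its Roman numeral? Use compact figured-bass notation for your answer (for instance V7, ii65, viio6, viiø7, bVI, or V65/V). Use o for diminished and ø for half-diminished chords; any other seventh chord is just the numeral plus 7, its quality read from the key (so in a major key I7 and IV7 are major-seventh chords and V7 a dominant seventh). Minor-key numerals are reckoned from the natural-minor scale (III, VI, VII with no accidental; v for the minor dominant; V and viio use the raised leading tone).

viio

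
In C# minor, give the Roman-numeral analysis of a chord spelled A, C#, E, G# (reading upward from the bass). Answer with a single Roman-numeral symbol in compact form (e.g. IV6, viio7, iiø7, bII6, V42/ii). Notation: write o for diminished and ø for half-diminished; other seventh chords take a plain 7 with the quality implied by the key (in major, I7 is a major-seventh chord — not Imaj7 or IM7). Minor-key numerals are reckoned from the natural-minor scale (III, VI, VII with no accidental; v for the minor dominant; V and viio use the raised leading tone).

VI7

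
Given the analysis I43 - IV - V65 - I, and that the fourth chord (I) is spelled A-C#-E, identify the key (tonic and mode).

The chord A is a major triad rooted on A; its label is I.
If A is scale degree 1 and the mode makes that degree carry a major triad, the tonic is A and the mode is major.

A major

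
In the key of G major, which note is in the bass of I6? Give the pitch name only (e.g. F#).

B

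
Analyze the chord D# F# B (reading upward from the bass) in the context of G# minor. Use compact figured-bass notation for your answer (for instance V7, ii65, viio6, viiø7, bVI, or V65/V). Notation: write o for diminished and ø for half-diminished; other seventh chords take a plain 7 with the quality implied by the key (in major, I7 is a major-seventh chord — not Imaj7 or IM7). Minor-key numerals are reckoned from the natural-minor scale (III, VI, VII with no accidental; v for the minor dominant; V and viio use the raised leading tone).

Stacked in thirds the chord is B-D#-F#: a major triad on B.
B is scale degree 3 in G# minor, and a major triad on that degree is written III.
With D# in the bass the chord is in first inversion, so the figured bass is 6.

III6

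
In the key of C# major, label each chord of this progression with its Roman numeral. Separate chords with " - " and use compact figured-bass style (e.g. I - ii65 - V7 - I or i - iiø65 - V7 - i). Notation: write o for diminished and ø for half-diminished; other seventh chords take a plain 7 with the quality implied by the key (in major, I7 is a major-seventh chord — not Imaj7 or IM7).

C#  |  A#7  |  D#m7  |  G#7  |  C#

C#: major triad on C# = scale degree 1 → I.
A#7: a dominant seventh chord on A#, the applied dominant of ii → V7/ii.
D#m7: minor seventh chord on D# = scale degree 2 → ii7.
G#7: dominant seventh chord on G# = scale degree 5 → V7.
C#: root C# is the tonic; major triad there is I.

I - V7/ii - ii7 - V7 - I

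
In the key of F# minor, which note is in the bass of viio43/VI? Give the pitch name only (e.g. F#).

G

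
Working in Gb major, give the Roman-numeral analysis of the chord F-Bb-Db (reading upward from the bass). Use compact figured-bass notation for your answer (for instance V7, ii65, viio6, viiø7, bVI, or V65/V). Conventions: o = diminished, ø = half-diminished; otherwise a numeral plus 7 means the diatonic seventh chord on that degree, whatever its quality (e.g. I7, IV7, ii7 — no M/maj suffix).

iii64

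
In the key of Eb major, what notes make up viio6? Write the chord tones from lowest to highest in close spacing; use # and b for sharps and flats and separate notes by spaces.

F Ab D

The numeral's case and figure indicate a diminished triad. In Eb major its root, the leading tone, is D.
That chord is spelled D-F-Ab.
With the 6 figure the chord is in first inversion; from the bass F upward in close position it reads F-Ab-D.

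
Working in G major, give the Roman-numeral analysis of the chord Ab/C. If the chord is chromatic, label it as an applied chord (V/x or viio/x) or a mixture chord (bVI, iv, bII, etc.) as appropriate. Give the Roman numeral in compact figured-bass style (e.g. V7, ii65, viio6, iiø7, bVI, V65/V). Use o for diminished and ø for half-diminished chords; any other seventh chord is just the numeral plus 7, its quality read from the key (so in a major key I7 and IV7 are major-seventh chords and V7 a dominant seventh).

The pitches Ab-C-Eb form a major triad rooted on Ab.
Ab is the lowered second degree of G major (diatonic 2 would be A). This is the Neapolitan sixth — a major triad on the lowered second degree, here in its customary first inversion.
With C in the bass the chord is in first inversion, so the figured bass is 6.

bII6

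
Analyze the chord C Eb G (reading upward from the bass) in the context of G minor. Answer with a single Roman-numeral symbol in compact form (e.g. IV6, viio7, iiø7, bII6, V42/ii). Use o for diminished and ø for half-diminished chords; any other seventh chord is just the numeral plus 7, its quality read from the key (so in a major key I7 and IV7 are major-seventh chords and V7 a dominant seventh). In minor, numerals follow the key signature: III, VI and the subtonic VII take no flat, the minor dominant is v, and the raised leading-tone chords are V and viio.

iv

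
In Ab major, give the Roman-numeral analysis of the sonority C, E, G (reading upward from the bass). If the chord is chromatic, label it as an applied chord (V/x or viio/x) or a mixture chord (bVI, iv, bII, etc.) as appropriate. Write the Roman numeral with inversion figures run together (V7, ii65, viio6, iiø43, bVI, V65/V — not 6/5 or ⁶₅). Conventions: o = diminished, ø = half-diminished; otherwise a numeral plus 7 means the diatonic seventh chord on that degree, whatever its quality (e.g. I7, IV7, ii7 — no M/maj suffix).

The pitches C-E-G form a major triad rooted on C.
C is not a diatonic chord root with this quality in Ab major, but it lies a perfect fifth above F (vi), so the chord functions as an applied dominant of vi.

V/vi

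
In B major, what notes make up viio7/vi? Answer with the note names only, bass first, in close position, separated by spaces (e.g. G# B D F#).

F## A# C# E

viio7/vi is a secondary leading-tone chord. The target vi is G# in B major; the applied chord is rooted a semitone below, on F##.
Building a fully diminished seventh chord on F## gives F##-A#-C#-E.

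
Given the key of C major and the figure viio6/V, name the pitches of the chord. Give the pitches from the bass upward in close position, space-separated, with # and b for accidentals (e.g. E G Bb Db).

A C F#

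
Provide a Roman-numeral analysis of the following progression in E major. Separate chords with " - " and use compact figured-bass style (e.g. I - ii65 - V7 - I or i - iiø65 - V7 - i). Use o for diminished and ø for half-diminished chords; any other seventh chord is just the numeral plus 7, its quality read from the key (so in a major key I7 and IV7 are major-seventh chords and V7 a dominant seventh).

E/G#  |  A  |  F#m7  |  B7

I6 - IV - ii7 - V7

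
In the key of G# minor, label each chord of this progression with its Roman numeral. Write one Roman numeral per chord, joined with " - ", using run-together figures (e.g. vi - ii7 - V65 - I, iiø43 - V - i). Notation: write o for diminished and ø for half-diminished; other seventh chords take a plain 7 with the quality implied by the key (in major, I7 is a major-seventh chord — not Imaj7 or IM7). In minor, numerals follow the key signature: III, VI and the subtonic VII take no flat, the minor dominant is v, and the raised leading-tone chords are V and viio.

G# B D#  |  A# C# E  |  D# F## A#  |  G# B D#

i - iio - V - i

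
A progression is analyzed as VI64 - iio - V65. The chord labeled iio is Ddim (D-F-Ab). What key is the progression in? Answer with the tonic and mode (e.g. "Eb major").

C minor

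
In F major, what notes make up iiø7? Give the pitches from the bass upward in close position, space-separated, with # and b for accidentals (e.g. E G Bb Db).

G Bb Db F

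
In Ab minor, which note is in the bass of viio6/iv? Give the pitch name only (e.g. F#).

Eb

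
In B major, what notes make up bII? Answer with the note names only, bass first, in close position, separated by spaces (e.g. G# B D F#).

C E G

bII is the Neapolitan chord — a major triad on the lowered second degree. In B major that root is C.
So the chord is C-E-G, a major triad.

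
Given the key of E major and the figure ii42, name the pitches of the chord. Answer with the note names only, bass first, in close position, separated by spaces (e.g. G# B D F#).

E F# A C#

In E major, scale degree 2 is F#, and the diatonic chord built there is a minor seventh chord.
Stacking thirds from F# gives F#-A-C#-E.
The figured bass 42 indicates third inversion, placing the seventh (E) in the bass: E-F#-A-C#.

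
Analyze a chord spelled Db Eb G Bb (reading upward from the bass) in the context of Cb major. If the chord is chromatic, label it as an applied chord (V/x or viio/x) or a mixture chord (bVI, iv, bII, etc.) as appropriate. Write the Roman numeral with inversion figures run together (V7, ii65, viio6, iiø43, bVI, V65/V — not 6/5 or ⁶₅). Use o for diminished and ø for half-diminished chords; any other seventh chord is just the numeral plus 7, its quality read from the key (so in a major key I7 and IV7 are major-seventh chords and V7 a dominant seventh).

Stacked in thirds the chord is Eb-G-Bb-Db: a dominant seventh chord on Eb.
Eb is not a diatonic chord root with this quality in Cb major, but it lies a perfect fifth above Ab (vi), so the chord functions as an applied dominant of vi.
With Db in the bass the chord is in third inversion, so the figured bass is 42.

V42/vi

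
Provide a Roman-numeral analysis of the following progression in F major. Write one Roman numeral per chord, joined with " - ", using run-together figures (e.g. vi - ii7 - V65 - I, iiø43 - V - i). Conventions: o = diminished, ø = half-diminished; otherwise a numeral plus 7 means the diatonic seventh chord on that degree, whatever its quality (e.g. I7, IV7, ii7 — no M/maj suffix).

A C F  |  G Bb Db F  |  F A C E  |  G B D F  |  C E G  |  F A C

I6 - iiø7 - I7 - V7/V - V - I

A-C-F: root F is the tonic; major triad there is I6.
G-Bb-Db-F: half-diminished seventh chord on G — chromatic; iiø7 (borrowed from the parallel minor).
F-A-C-E has root F, degree 1 in F major, so I7.
G-B-D-F: chromatic; G is V of V, so V7/V.
C-E-G: root C is the dominant; major triad there is V.
F-A-C: root F is the tonic; major triad there is I.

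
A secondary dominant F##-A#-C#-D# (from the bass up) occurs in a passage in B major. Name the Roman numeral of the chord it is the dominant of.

vi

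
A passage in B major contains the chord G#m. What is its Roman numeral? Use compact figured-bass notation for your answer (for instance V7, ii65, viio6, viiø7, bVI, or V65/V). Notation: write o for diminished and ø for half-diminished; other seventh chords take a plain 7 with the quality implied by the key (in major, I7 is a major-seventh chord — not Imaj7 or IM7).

Stacked in thirds the chord is G#-B-D#: a minor triad on G#.
G# is scale degree 6 in B major, and a minor triad on that degree is written vi.

vi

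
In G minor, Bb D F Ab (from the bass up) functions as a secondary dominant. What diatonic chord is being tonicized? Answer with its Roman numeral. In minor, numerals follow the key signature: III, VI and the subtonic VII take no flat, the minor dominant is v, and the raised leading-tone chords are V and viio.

The chord is a dominant seventh chord on Bb.
A dominant resolves down a perfect fifth: Bb → Eb. In G minor, Eb is scale degree 6, i.e. VI.

VI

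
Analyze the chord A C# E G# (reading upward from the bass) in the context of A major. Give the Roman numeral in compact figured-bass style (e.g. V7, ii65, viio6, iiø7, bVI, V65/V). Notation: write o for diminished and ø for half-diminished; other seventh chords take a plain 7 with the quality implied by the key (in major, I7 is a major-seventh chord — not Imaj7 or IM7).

I7

Stacked in thirds the chord is A-C#-E-G#: a major seventh chord on A.
A is scale degree 1 in A major, and a major seventh chord on that degree is written I7.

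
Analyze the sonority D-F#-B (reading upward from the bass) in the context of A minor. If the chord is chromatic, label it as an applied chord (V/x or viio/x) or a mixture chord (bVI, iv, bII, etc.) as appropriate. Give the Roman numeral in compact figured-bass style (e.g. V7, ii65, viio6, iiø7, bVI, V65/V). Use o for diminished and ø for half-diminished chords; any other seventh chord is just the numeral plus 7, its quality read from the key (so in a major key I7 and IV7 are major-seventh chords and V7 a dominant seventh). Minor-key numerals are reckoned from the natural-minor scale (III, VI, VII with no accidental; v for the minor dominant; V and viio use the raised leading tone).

ii6

Stacked in thirds the chord is B-D-F#: a minor triad on B.
B is the second degree of A minor. This is the minor supertonic, borrowed from the parallel major (the Dorian ii).
With D in the bass the chord is in first inversion, so the figured bass is 6.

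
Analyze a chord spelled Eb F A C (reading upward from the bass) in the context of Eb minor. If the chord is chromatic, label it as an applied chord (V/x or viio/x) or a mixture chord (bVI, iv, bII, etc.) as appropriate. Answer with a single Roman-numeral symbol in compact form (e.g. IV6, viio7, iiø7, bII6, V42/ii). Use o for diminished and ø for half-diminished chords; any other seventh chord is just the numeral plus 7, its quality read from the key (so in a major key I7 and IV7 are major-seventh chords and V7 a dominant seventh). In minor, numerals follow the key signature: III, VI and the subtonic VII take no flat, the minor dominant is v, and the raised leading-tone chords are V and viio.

Stacked in thirds the chord is F-A-C-Eb: a dominant seventh chord on F.
F is not a diatonic chord root with this quality in Eb minor, but it lies a perfect fifth above Bb (V), so the chord functions as an applied dominant of V.
With Eb in the bass the chord is in third inversion, so the figured bass is 42.

V42/V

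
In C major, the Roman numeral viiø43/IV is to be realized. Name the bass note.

Bb

The applied chord viiø43/IV is rooted on E: E-G-Bb-D.
The figure 43 means second inversion — the fifth is in the bass.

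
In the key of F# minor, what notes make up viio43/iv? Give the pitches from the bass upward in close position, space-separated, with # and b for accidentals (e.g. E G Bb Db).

E G A# C#

viio43/iv is a secondary leading-tone chord. The target iv is B in F# minor; the applied chord is rooted a semitone below, on A#.
Building a fully diminished seventh chord on A# gives A#-C#-E-G.
With the 43 figure the chord is in second inversion; from the bass E upward in close position it reads E-G-A#-C#.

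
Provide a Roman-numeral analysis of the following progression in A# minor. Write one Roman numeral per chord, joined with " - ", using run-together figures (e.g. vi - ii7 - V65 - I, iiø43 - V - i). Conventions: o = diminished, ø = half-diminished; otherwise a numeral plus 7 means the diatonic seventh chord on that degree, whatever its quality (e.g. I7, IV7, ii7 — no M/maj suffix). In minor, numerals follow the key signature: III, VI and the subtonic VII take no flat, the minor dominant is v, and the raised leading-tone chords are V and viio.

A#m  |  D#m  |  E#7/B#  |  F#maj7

i - iv - V43 - VI7

A#m: minor triad on A# = scale degree 1 → i.
D#m: minor triad on D# = scale degree 4 → iv.
E#7/B#: dominant seventh chord on E# = scale degree 5 → V43.
F#maj7: major seventh chord on F# = scale degree 6 → VI7.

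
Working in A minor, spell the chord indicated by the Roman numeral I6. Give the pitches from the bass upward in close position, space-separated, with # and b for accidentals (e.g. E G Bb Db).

C# E A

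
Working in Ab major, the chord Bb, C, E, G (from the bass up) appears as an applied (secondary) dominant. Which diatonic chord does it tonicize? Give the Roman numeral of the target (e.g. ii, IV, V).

The chord is a dominant seventh chord on C.
A dominant resolves down a perfect fifth: C → F. In Ab major, F is scale degree 6, i.e. vi.

vi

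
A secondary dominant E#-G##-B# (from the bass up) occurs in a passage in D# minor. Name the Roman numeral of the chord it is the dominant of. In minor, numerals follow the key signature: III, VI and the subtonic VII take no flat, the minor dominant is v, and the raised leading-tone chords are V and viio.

The chord is a major triad on E#.
A dominant resolves down a perfect fifth: E# → A#. In D# minor, A# is scale degree 5, i.e. V.

V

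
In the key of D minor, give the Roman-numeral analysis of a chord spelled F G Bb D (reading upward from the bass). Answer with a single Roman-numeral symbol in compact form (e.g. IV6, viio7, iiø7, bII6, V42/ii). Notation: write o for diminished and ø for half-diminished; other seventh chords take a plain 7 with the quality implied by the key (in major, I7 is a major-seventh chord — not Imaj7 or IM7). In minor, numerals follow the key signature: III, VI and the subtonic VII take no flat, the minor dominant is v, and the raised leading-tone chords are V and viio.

iv42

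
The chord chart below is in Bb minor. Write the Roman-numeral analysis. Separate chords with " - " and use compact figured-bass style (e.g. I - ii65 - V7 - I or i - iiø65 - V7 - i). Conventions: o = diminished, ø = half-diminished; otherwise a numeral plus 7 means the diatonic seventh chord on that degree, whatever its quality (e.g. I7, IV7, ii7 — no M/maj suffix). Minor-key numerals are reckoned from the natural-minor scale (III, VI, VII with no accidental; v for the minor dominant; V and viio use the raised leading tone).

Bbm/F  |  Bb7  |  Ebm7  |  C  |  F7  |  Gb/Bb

i64 - V7/iv - iv7 - V/V - V7 - VI6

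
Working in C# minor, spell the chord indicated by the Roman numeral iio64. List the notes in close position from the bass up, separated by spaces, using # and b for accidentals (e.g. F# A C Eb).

The numeral's case and figure indicate a diminished triad. In C# minor its root, the supertonic, is D#.
Stacking thirds from D# gives D#-F#-A.
With the 64 figure the chord is in second inversion; from the bass A upward in close position it reads A-D#-F#.

A D# F#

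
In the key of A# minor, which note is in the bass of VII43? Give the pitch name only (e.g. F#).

D#

VII in A# minor has root G#; the chord is G#-B#-D#-F#.
The figure 43 means second inversion — the fifth is in the bass.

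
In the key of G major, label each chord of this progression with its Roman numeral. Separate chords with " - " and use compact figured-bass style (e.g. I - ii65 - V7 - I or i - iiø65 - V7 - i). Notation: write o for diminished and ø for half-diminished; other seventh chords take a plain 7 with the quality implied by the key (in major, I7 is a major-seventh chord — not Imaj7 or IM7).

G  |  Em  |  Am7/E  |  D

G: major triad on G = scale degree 1 → I.
Em: root E is the submediant; minor triad there is vi.
Am7/E: root A is the supertonic; minor seventh chord there is ii43.
D: root D is the dominant; major triad there is V.

I - vi - ii43 - V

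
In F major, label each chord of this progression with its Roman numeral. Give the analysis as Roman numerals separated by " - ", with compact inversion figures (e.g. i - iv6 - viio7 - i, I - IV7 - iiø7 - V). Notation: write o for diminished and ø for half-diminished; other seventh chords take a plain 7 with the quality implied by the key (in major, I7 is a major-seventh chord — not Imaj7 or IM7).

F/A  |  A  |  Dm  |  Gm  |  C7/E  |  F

I6 - V/vi - vi - ii - V65 - I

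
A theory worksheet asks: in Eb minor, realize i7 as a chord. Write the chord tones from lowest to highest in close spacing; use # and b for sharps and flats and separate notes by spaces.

Eb Gb Bb Db

The numeral's case and figure indicate a minor seventh chord. In Eb minor its root, scale degree 1, is Eb.
Stacking thirds from Eb gives Eb-Gb-Bb-Db.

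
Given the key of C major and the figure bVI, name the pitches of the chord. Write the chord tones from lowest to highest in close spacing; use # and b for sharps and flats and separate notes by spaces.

bVI is a major triad on the lowered sixth degree, borrowed from the parallel minor. In C major that root is Ab.
So the chord is Ab-C-Eb.

Ab C Eb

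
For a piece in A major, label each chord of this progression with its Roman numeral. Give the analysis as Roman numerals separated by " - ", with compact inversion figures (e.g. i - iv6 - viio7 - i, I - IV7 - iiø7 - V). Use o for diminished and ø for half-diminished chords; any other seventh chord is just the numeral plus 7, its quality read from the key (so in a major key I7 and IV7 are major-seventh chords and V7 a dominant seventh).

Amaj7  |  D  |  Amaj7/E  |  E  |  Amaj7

I7 - IV - I43 - V - I7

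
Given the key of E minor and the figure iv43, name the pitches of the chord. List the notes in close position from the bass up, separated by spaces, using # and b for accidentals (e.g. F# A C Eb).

The numeral's case and figure indicate a minor seventh chord. In E minor its root, the fourth degree, is A.
That chord is spelled A-C-E-G.
With the 43 figure the chord is in second inversion; from the bass E upward in close position it reads E-G-A-C.

E G A C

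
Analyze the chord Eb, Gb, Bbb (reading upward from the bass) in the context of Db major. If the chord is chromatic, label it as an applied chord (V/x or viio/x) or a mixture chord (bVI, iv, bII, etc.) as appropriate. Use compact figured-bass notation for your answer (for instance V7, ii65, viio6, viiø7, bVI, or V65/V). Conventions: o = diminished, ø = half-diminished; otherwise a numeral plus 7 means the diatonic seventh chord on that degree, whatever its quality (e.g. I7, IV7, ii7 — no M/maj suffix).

iio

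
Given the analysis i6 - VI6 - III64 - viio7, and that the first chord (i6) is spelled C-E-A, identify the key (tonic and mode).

A minor

i6 is given as C-E-A — a minor triad with root A.
If A is scale degree 1 and the mode makes that degree carry a minor triad, the tonic is A and the mode is minor.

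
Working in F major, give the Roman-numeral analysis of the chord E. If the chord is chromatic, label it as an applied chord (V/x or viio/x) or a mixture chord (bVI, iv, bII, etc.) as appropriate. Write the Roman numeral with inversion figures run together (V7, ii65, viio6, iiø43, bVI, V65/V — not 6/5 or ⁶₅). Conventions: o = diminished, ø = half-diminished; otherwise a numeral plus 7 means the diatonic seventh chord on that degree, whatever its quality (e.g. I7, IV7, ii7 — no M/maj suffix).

V/iii

The pitches E-G#-B form a major triad rooted on E.
E is not a diatonic chord root with this quality in F major, but it lies a perfect fifth above A (iii), so the chord functions as an applied dominant of iii.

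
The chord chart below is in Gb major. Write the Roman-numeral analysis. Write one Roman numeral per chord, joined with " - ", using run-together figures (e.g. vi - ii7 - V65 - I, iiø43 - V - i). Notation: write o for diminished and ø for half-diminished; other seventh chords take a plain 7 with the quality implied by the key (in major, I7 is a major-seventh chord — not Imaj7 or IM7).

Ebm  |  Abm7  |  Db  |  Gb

vi - ii7 - V - I

Ebm: root Eb is the submediant; minor triad there is vi.
Abm7 has root Ab, degree 2 in Gb major, so ii7.
Db: major triad on Db = scale degree 5 → V.
Gb has root Gb, degree 1 in Gb major, so I.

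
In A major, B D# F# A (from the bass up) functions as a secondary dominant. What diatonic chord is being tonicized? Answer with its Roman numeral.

The chord is a dominant seventh chord on B.
A dominant resolves down a perfect fifth: B → E. In A major, E is scale degree 5, i.e. V.

V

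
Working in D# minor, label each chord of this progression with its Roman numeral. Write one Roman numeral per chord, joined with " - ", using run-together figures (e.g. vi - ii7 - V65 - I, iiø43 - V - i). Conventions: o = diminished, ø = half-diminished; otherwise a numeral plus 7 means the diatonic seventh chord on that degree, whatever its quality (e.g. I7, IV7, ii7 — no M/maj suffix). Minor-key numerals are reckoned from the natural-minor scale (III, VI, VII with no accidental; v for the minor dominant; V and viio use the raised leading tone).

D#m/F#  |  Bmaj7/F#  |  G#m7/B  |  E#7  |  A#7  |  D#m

D#m/F#: root D# is the tonic; minor triad there is i6.
Bmaj7/F#: root B is the submediant; major seventh chord there is VI43.
G#m7/B: minor seventh chord on G# = scale degree 4 → iv65.
E#7: chromatic; E# is V of V, so V7/V.
A#7 has root A#, degree 5 in D# minor, so V7.
D#m: minor triad on D# = scale degree 1 → i.

i6 - VI43 - iv65 - V7/V - V7 - i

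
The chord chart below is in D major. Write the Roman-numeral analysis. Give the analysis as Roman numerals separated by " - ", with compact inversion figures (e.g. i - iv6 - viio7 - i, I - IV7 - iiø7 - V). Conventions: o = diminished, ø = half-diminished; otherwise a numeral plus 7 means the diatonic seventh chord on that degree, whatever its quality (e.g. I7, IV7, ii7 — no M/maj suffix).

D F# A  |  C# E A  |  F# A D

I - V6 - I6

D-F#-A has root D, degree 1 in D major, so I.
C#-E-A: major triad on A = scale degree 5 → V6.
F#-A-D: major triad on D = scale degree 1 → I6.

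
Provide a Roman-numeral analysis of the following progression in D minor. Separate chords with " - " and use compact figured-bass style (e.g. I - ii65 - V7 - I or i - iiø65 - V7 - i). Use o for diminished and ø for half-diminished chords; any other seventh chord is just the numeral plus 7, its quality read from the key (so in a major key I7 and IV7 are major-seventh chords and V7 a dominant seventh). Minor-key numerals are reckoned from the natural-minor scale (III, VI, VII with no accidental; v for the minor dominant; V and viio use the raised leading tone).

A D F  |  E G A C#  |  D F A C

A-D-F: minor triad on D = scale degree 1 → i64.
E-G-A-C#: dominant seventh chord on A = scale degree 5 → V43.
D-F-A-C has root D, degree 1 in D minor, so i7.

i64 - V43 - i7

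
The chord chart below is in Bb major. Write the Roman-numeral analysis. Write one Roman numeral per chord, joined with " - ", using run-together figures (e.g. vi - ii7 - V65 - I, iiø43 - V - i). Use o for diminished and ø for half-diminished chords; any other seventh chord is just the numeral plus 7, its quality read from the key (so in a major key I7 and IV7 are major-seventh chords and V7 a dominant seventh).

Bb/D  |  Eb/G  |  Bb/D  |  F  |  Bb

Bb/D: major triad on Bb = scale degree 1 → I6.
Eb/G has root Eb, degree 4 in Bb major, so IV6.
Bb/D has root Bb, degree 1 in Bb major, so I6.
F: root F is the dominant; major triad there is V.
Bb: major triad on Bb = scale degree 1 → I.

I6 - IV6 - I6 - V - I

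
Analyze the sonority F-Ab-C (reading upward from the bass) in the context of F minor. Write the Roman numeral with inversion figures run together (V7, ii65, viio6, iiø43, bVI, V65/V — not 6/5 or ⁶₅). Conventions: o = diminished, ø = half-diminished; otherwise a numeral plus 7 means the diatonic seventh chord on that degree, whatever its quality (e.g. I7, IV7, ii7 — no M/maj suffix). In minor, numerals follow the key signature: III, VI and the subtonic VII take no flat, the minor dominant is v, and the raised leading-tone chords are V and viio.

i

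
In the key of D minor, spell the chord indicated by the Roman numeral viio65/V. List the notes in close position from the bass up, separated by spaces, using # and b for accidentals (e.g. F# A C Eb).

The slash marks an applied leading-tone chord: viio of V. In D minor, V is A, so the leading tone to it is G#, a half step below.
Building a fully diminished seventh chord on G# gives G#-B-D-F.
With the 65 figure the chord is in first inversion; from the bass B upward in close position it reads B-D-F-G#.

B D F G#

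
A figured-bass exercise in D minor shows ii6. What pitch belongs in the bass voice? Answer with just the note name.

G

ii in D minor has root E; the chord is E-G-B.
The figure 6 means first inversion — the third is in the bass.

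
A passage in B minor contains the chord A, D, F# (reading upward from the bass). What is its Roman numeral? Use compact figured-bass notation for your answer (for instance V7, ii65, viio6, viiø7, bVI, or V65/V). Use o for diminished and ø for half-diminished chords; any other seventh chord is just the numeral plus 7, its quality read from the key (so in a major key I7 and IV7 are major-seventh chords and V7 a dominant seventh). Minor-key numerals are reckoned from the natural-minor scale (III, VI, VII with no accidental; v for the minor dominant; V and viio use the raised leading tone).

Stacked in thirds the chord is D-F#-A: a major triad on D.
In B minor, D is the mediant; the diatonic major triad there is III.
With A in the bass the chord is in second inversion, so the figured bass is 64.

III64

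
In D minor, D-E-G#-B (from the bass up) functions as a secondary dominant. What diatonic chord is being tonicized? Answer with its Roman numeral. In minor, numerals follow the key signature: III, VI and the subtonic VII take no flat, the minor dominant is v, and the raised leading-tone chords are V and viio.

V

The chord is a dominant seventh chord on E.
A dominant resolves down a perfect fifth: E → A. In D minor, A is scale degree 5, i.e. V.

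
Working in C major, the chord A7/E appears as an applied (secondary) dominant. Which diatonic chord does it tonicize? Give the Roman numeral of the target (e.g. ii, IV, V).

ii

The chord is a dominant seventh chord on A.
A dominant resolves down a perfect fifth: A → D. In C major, D is scale degree 2, i.e. ii.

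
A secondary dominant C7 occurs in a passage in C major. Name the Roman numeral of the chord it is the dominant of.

The chord is a dominant seventh chord on C.
A dominant resolves down a perfect fifth: C → F. In C major, F is scale degree 4, i.e. IV.

IV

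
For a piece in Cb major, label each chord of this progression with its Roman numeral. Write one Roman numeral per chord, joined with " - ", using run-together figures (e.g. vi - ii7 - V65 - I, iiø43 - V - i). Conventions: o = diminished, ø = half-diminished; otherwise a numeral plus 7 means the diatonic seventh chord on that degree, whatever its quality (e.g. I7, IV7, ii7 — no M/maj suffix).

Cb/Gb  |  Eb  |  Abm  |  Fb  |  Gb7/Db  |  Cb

Cb/Gb: major triad on Cb = scale degree 1 → I64.
Eb: chromatic; Eb is V of vi, so V/vi.
Abm has root Ab, degree 6 in Cb major, so vi.
Fb: major triad on Fb = scale degree 4 → IV.
Gb7/Db has root Gb, degree 5 in Cb major, so V43.
Cb has root Cb, degree 1 in Cb major, so I.

I64 - V/vi - vi - IV - V43 - I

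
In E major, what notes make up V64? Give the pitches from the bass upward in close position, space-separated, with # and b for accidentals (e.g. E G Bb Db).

F# B D#

In E major, the fifth degree is B, and the diatonic chord built there is a major triad.
That chord is spelled B-D#-F#.
With the 64 figure the chord is in second inversion; from the bass F# upward in close position it reads F#-B-D#.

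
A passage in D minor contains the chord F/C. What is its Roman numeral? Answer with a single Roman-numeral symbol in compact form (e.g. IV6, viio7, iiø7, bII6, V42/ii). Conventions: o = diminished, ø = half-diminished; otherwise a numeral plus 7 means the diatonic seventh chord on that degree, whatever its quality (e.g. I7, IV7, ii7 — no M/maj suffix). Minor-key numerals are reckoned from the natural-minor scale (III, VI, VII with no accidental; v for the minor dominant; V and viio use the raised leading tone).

The pitches F-A-C form a major triad rooted on F.
F is scale degree 3 in D minor, and a major triad on that degree is written III.
With C in the bass the chord is in second inversion, so the figured bass is 64.

III64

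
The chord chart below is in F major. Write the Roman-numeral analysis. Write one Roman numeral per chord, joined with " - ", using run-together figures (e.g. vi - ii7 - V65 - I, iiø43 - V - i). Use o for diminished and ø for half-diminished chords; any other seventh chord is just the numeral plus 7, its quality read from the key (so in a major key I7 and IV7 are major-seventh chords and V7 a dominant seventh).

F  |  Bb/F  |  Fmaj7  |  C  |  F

I - IV64 - I7 - V - I

F has root F, degree 1 in F major, so I.
Bb/F: root Bb is the subdominant; major triad there is IV64.
Fmaj7: major seventh chord on F = scale degree 1 → I7.
C has root C, degree 5 in F major, so V.
F: major triad on F = scale degree 1 → I.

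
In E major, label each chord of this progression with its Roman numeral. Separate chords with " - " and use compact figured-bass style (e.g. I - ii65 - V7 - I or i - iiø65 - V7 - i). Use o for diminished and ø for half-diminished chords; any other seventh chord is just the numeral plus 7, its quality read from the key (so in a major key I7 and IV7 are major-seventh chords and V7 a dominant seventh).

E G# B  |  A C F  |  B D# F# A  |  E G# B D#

I - bII6 - V7 - I7

E-G#-B has root E, degree 1 in E major, so I.
A-C-F is non-diatonic — a major triad on the lowered supertonic (F): the Neapolitan sixth, bII6 (third, A, in the bass — hence the 6).
B-D#-F#-A: dominant seventh chord on B = scale degree 5 → V7.
E-G#-B-D# has root E, degree 1 in E major, so I7.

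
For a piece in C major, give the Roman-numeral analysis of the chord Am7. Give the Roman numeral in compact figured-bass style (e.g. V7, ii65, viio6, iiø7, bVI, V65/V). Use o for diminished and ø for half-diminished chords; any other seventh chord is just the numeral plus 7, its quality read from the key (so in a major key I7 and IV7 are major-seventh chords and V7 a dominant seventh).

Stacked in thirds the chord is A-C-E-G: a minor seventh chord on A.
A is scale degree 6 in C major, and a minor seventh chord on that degree is written vi7.

vi7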